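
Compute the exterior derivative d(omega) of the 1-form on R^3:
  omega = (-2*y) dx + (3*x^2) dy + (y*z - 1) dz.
d(omega) = (6*x + 2) dx ∧ dy + (z) dy ∧ dz

For a 1-form omega = sum_i f_i dx_i, the exterior derivative is
  d(omega) = sum_{i < j} (∂f_j/∂x_i - ∂f_i/∂x_j) dx_i ∧ dx_j.
  coefficient of dx ∧ dy: ∂f_2/∂x - ∂f_1/∂y = ∂(3*x^2)/∂x - ∂(-2*y)/∂y = 6*x + 2
  coefficient of dy ∧ dz: ∂f_3/∂y - ∂f_2/∂z = ∂(y*z - 1)/∂y - ∂(3*x^2)/∂z = z
Assembling: d(omega) = (6*x + 2) dx ∧ dy + (z) dy ∧ dz.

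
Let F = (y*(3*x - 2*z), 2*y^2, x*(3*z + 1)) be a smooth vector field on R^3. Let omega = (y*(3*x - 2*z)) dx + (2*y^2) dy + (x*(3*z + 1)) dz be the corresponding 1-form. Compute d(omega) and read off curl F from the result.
d(omega) = (0) dy ∧ dz + (-2*y - 3*z - 1) dz ∧ dx + (-3*x + 2*z) dx ∧ dy; curl F = (0, -2*y - 3*z - 1, -3*x + 2*z)

d omega = sum_{i<j} (∂f_j/∂x_i - ∂f_i/∂x_j) dx_i ∧ dx_j. Under the identification (dy ∧ dz, dz ∧ dx, dx ∧ dy) ↔ (e_x, e_y, e_z), the coefficients are exactly the components of curl F. Compute:
  ∂R/∂y - ∂Q/∂z = (0) - (0) = 0
  ∂P/∂z - ∂R/∂x = (-2*y) - (3*z + 1) = -2*y - 3*z - 1
  ∂Q/∂x - ∂P/∂y = (0) - (3*x - 2*z) = -3*x + 2*z.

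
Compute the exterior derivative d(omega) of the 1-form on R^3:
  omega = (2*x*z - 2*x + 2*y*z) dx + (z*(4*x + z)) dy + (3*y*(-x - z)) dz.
d(omega) = (2*z) dx ∧ dy + (-2*x - 5*y) dx ∧ dz + (-7*x - 5*z) dy ∧ dz

For a 1-form omega = sum_i f_i dx_i, the exterior derivative is
  d(omega) = sum_{i < j} (∂f_j/∂x_i - ∂f_i/∂x_j) dx_i ∧ dx_j.
  coefficient of dx ∧ dy: ∂f_2/∂x - ∂f_1/∂y = ∂(z*(4*x + z))/∂x - ∂(2*x*z - 2*x + 2*y*z)/∂y = 2*z
  coefficient of dx ∧ dz: ∂f_3/∂x - ∂f_1/∂z = ∂(3*y*(-x - z))/∂x - ∂(2*x*z - 2*x + 2*y*z)/∂z = -2*x - 5*y
  coefficient of dy ∧ dz: ∂f_3/∂y - ∂f_2/∂z = ∂(3*y*(-x - z))/∂y - ∂(z*(4*x + z))/∂z = -7*x - 5*z
Assembling: d(omega) = (2*z) dx ∧ dy + (-2*x - 5*y) dx ∧ dz + (-7*x - 5*z) dy ∧ dz.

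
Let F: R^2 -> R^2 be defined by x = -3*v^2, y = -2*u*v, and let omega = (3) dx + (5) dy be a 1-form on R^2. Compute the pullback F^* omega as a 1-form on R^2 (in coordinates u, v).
F^* omega = (-10*v) du + (-10*u - 18*v) dv

Using F^*(f dg) = (f ∘ F) d(g ∘ F), substitute each coordinate x_i by F_i(u, v) in f_i, and replace dx_i by d F_i = (∂F_i/∂u) du + (∂F_i/∂v) dv.
  For the x component: f_1(F) = 3; d F_1 = (0) du + (-6*v) dv
  For the y component: f_2(F) = 5; d F_2 = (-2*v) du + (-2*u) dv
Combining and collecting du, dv coefficients:
  coeff of du: -10*v
  coeff of dv: -10*u - 18*v
F^* omega = (-10*v) du + (-10*u - 18*v) dv.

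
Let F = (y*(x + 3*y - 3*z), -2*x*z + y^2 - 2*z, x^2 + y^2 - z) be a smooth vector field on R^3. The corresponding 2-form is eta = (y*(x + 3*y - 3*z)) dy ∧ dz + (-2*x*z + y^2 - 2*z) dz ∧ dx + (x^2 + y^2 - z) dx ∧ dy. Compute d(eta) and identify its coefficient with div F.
d(eta) = (3*y - 1) dx ∧ dy ∧ dz; div F = 3*y - 1

For a 2-form in R^3 of the form above, applying d gives a 3-form with coefficient ∂P/∂x + ∂Q/∂y + ∂R/∂z:
  ∂P/∂x = y
  ∂Q/∂y = 2*y
  ∂R/∂z = -1
Sum = 3*y - 1, which is exactly div F.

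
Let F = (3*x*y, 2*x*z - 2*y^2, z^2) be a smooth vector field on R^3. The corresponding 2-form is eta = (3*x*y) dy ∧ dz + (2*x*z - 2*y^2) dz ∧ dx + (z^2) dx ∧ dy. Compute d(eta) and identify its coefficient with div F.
d(eta) = (-y + 2*z) dx ∧ dy ∧ dz; div F = -y + 2*z

For a 2-form in R^3 of the form above, applying d gives a 3-form with coefficient ∂P/∂x + ∂Q/∂y + ∂R/∂z:
  ∂P/∂x = 3*y
  ∂Q/∂y = -4*y
  ∂R/∂z = 2*z
Sum = -y + 2*z, which is exactly div F.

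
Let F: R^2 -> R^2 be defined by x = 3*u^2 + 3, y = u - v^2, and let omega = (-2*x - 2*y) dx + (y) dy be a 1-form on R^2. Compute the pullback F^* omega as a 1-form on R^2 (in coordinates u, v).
F^* omega = (-36*u^3 - 12*u^2 + 12*u*v^2 - 35*u - v^2) du + (2*v*(-u + v^2)) dv

Using F^*(f dg) = (f ∘ F) d(g ∘ F), substitute each coordinate x_i by F_i(u, v) in f_i, and replace dx_i by d F_i = (∂F_i/∂u) du + (∂F_i/∂v) dv.
  For the x component: f_1(F) = -6*u^2 - 2*u + 2*v^2 - 6; d F_1 = (6*u) du + (0) dv
  For the y component: f_2(F) = u - v^2; d F_2 = (1) du + (-2*v) dv
Combining and collecting du, dv coefficients:
  coeff of du: -36*u^3 - 12*u^2 + 12*u*v^2 - 35*u - v^2
  coeff of dv: 2*v*(-u + v^2)
F^* omega = (-36*u^3 - 12*u^2 + 12*u*v^2 - 35*u - v^2) du + (2*v*(-u + v^2)) dv.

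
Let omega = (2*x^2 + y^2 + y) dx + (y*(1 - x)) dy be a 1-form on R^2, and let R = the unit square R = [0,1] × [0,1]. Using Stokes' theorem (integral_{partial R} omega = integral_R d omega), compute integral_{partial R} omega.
integral_(partial R) omega = -5/2

Stokes: integral_partial_R omega = integral_R d omega with d omega = (∂Q/∂x - ∂P/∂y) dx ∧ dy.
  ∂Q/∂x = -y
  ∂P/∂y = 2*y + 1
  integrand = ∂Q/∂x - ∂P/∂y = -3*y - 1.
Integrating over R: integral_0^1 integral_0^1 (-3*y - 1) dx dy = -5/2.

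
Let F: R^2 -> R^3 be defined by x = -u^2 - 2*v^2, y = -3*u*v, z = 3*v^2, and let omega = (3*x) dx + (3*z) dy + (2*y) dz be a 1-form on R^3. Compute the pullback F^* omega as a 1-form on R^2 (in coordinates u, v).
F^* omega = (6*u^3 + 12*u*v^2 - 27*v^3) du + (3*v*(4*u^2 - 21*u*v + 8*v^2)) dv

Using F^*(f dg) = (f ∘ F) d(g ∘ F), substitute each coordinate x_i by F_i(u, v) in f_i, and replace dx_i by d F_i = (∂F_i/∂u) du + (∂F_i/∂v) dv.
  For the x component: f_1(F) = -3*u^2 - 6*v^2; d F_1 = (-2*u) du + (-4*v) dv
  For the y component: f_2(F) = 9*v^2; d F_2 = (-3*v) du + (-3*u) dv
  For the z component: f_3(F) = -6*u*v; d F_3 = (0) du + (6*v) dv
Combining and collecting du, dv coefficients:
  coeff of du: 6*u^3 + 12*u*v^2 - 27*v^3
  coeff of dv: 3*v*(4*u^2 - 21*u*v + 8*v^2)
F^* omega = (6*u^3 + 12*u*v^2 - 27*v^3) du + (3*v*(4*u^2 - 21*u*v + 8*v^2)) dv.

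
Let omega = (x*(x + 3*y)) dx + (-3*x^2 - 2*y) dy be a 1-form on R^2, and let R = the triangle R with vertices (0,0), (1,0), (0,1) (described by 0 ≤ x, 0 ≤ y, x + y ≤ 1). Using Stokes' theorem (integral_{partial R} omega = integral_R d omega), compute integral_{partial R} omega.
integral_(partial R) omega = -3/2

Stokes: integral_partial_R omega = integral_R d omega with d omega = (∂Q/∂x - ∂P/∂y) dx ∧ dy.
  ∂Q/∂x = -6*x
  ∂P/∂y = 3*x
  integrand = ∂Q/∂x - ∂P/∂y = -9*x.
Integrating over R: integral_0^1 integral_0^{1-x} (-9*x) dy dx = -3/2.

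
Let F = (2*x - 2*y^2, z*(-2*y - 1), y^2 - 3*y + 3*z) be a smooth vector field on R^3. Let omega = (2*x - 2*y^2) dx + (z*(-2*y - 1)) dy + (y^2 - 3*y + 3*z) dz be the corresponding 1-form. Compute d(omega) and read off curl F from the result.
d(omega) = (4*y - 2) dy ∧ dz + (0) dz ∧ dx + (4*y) dx ∧ dy; curl F = (4*y - 2, 0, 4*y)

d omega = sum_{i<j} (∂f_j/∂x_i - ∂f_i/∂x_j) dx_i ∧ dx_j. Under the identification (dy ∧ dz, dz ∧ dx, dx ∧ dy) ↔ (e_x, e_y, e_z), the coefficients are exactly the components of curl F. Compute:
  ∂R/∂y - ∂Q/∂z = (2*y - 3) - (-2*y - 1) = 4*y - 2
  ∂P/∂z - ∂R/∂x = (0) - (0) = 0
  ∂Q/∂x - ∂P/∂y = (0) - (-4*y) = 4*y.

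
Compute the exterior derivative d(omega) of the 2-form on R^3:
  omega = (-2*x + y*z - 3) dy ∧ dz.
d(omega) = (-2) dx ∧ dy ∧ dz

For a 2-form omega = sum_{i<j} g_{ij} dx_i ∧ dx_j, the exterior derivative is
  d(omega) = sum_{i<j} d(g_{ij}) ∧ dx_i ∧ dx_j = sum_{i<j, k} (∂g_{ij}/∂x_k) dx_k ∧ dx_i ∧ dx_j.
Expand each term, using dx_k ∧ dx_i ∧ dx_j = sgn(permutation) dx_{(a)} ∧ dx_{(b)} ∧ dx_{(c)} with (a < b < c) sorted:
  d(-2*x + y*z - 3) includes (∂/∂x)(-2*x + y*z - 3) dx = (-2) dx, which multiplied by dy ∧ dz gives (-2) dx ∧ dy ∧ dz
Collecting like 3-forms: d(omega) = (-2) dx ∧ dy ∧ dz.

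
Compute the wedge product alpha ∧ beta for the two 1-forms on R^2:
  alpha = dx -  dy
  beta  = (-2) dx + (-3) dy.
alpha ∧ beta = (-5) dx ∧ dy

Distribute the wedge, using dx_i ∧ dx_j = -dx_j ∧ dx_i and dx_i ∧ dx_i = 0. For each pair (i, j) with i < j, the coefficient of dx_i ∧ dx_j in alpha ∧ beta is (alpha_i * beta_j - alpha_j * beta_i). Collecting: alpha ∧ beta = (-5) dx ∧ dy.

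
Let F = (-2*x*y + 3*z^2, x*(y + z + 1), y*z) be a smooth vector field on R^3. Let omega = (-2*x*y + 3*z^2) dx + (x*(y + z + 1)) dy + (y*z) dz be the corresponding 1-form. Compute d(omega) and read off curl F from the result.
d(omega) = (-x + z) dy ∧ dz + (6*z) dz ∧ dx + (2*x + y + z + 1) dx ∧ dy; curl F = (-x + z, 6*z, 2*x + y + z + 1)

d omega = sum_{i<j} (∂f_j/∂x_i - ∂f_i/∂x_j) dx_i ∧ dx_j. Under the identification (dy ∧ dz, dz ∧ dx, dx ∧ dy) ↔ (e_x, e_y, e_z), the coefficients are exactly the components of curl F. Compute:
  ∂R/∂y - ∂Q/∂z = (z) - (x) = -x + z
  ∂P/∂z - ∂R/∂x = (6*z) - (0) = 6*z
  ∂Q/∂x - ∂P/∂y = (y + z + 1) - (-2*x) = 2*x + y + z + 1.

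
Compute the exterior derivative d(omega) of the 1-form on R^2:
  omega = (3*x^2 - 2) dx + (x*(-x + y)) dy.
d(omega) = (-2*x + y) dx ∧ dy

For a 1-form omega = sum_i f_i dx_i, the exterior derivative is
  d(omega) = sum_{i < j} (∂f_j/∂x_i - ∂f_i/∂x_j) dx_i ∧ dx_j.
  coefficient of dx ∧ dy: ∂f_2/∂x - ∂f_1/∂y = ∂(x*(-x + y))/∂x - ∂(3*x^2 - 2)/∂y = -2*x + y
Assembling: d(omega) = (-2*x + y) dx ∧ dy.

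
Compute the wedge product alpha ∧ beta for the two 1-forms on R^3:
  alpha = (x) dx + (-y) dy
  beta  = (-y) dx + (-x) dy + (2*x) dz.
alpha ∧ beta = (-x^2 - y^2) dx ∧ dy + (2*x^2) dx ∧ dz + (-2*x*y) dy ∧ dz

Distribute the wedge, using dx_i ∧ dx_j = -dx_j ∧ dx_i and dx_i ∧ dx_i = 0. For each pair (i, j) with i < j, the coefficient of dx_i ∧ dx_j in alpha ∧ beta is (alpha_i * beta_j - alpha_j * beta_i). Collecting: alpha ∧ beta = (-x^2 - y^2) dx ∧ dy + (2*x^2) dx ∧ dz + (-2*x*y) dy ∧ dz.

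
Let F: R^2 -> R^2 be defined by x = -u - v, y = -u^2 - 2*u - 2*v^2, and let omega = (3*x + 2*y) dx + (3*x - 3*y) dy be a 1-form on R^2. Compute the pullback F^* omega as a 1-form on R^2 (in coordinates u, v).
F^* omega = (-6*u^3 - 10*u^2 - 12*u*v^2 + 6*u*v + u - 8*v^2 + 9*v) du + (-12*u^2*v + 2*u^2 - 12*u*v + 7*u - 24*v^3 + 16*v^2 + 3*v) dv

Using F^*(f dg) = (f ∘ F) d(g ∘ F), substitute each coordinate x_i by F_i(u, v) in f_i, and replace dx_i by d F_i = (∂F_i/∂u) du + (∂F_i/∂v) dv.
  For the x component: f_1(F) = -2*u^2 - 7*u - 4*v^2 - 3*v; d F_1 = (-1) du + (-1) dv
  For the y component: f_2(F) = 3*u^2 + 3*u + 6*v^2 - 3*v; d F_2 = (-2*u - 2) du + (-4*v) dv
Combining and collecting du, dv coefficients:
  coeff of du: -6*u^3 - 10*u^2 - 12*u*v^2 + 6*u*v + u - 8*v^2 + 9*v
  coeff of dv: -12*u^2*v + 2*u^2 - 12*u*v + 7*u - 24*v^3 + 16*v^2 + 3*v
F^* omega = (-6*u^3 - 10*u^2 - 12*u*v^2 + 6*u*v + u - 8*v^2 + 9*v) du + (-12*u^2*v + 2*u^2 - 12*u*v + 7*u - 24*v^3 + 16*v^2 + 3*v) dv.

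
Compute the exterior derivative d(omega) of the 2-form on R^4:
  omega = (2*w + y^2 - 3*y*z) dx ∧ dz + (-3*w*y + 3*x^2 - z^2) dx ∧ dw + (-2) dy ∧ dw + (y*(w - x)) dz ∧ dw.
d(omega) = (-2*y + 3*z) dx ∧ dy ∧ dz + (-y + 2*z + 2) dx ∧ dz ∧ dw + (3*w) dx ∧ dy ∧ dw + (w - x) dy ∧ dz ∧ dw

For a 2-form omega = sum_{i<j} g_{ij} dx_i ∧ dx_j, the exterior derivative is
  d(omega) = sum_{i<j} d(g_{ij}) ∧ dx_i ∧ dx_j = sum_{i<j, k} (∂g_{ij}/∂x_k) dx_k ∧ dx_i ∧ dx_j.
Expand each term, using dx_k ∧ dx_i ∧ dx_j = sgn(permutation) dx_{(a)} ∧ dx_{(b)} ∧ dx_{(c)} with (a < b < c) sorted:
  d(2*w + y^2 - 3*y*z) includes (∂/∂y)(2*w + y^2 - 3*y*z) dy = (2*y - 3*z) dy, which multiplied by dx ∧ dz gives (-2*y + 3*z) dx ∧ dy ∧ dz
  d(2*w + y^2 - 3*y*z) includes (∂/∂w)(2*w + y^2 - 3*y*z) dw = (2) dw, which multiplied by dx ∧ dz gives (2) dx ∧ dz ∧ dw
  d(-3*w*y + 3*x^2 - z^2) includes (∂/∂y)(-3*w*y + 3*x^2 - z^2) dy = (-3*w) dy, which multiplied by dx ∧ dw gives (3*w) dx ∧ dy ∧ dw
  d(-3*w*y + 3*x^2 - z^2) includes (∂/∂z)(-3*w*y + 3*x^2 - z^2) dz = (-2*z) dz, which multiplied by dx ∧ dw gives (2*z) dx ∧ dz ∧ dw
  d(y*(w - x)) includes (∂/∂x)(y*(w - x)) dx = (-y) dx, which multiplied by dz ∧ dw gives (-y) dx ∧ dz ∧ dw
  d(y*(w - x)) includes (∂/∂y)(y*(w - x)) dy = (w - x) dy, which multiplied by dz ∧ dw gives (w - x) dy ∧ dz ∧ dw
Collecting like 3-forms: d(omega) = (-2*y + 3*z) dx ∧ dy ∧ dz + (-y + 2*z + 2) dx ∧ dz ∧ dw + (3*w) dx ∧ dy ∧ dw + (w - x) dy ∧ dz ∧ dw.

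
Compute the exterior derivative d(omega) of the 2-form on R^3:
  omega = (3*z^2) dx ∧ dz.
d(omega) = 0

For a 2-form omega = sum_{i<j} g_{ij} dx_i ∧ dx_j, the exterior derivative is
  d(omega) = sum_{i<j} d(g_{ij}) ∧ dx_i ∧ dx_j = sum_{i<j, k} (∂g_{ij}/∂x_k) dx_k ∧ dx_i ∧ dx_j.
Expand each term, using dx_k ∧ dx_i ∧ dx_j = sgn(permutation) dx_{(a)} ∧ dx_{(b)} ∧ dx_{(c)} with (a < b < c) sorted:

Collecting like 3-forms: d(omega) = 0.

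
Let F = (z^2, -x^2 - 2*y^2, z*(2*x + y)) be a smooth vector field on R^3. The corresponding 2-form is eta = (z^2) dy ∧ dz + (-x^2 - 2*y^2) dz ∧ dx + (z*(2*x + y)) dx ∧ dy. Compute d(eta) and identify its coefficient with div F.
d(eta) = (2*x - 3*y) dx ∧ dy ∧ dz; div F = 2*x - 3*y

For a 2-form in R^3 of the form above, applying d gives a 3-form with coefficient ∂P/∂x + ∂Q/∂y + ∂R/∂z:
  ∂P/∂x = 0
  ∂Q/∂y = -4*y
  ∂R/∂z = 2*x + y
Sum = 2*x - 3*y, which is exactly div F.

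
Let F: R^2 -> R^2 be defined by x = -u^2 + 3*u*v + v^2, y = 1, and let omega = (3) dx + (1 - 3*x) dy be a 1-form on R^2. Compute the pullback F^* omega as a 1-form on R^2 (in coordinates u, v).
F^* omega = (-6*u + 9*v) du + (9*u + 6*v) dv

Using F^*(f dg) = (f ∘ F) d(g ∘ F), substitute each coordinate x_i by F_i(u, v) in f_i, and replace dx_i by d F_i = (∂F_i/∂u) du + (∂F_i/∂v) dv.
  For the x component: f_1(F) = 3; d F_1 = (-2*u + 3*v) du + (3*u + 2*v) dv
  For the y component: f_2(F) = 3*u^2 - 9*u*v - 3*v^2 + 1; d F_2 = (0) du + (0) dv
Combining and collecting du, dv coefficients:
  coeff of du: -6*u + 9*v
  coeff of dv: 9*u + 6*v
F^* omega = (-6*u + 9*v) du + (9*u + 6*v) dv.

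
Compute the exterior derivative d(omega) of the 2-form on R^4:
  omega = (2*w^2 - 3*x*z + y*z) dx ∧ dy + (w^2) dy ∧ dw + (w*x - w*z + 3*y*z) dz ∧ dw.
d(omega) = (-3*x + y) dx ∧ dy ∧ dz + (4*w) dx ∧ dy ∧ dw + (w) dx ∧ dz ∧ dw + (3*z) dy ∧ dz ∧ dw

For a 2-form omega = sum_{i<j} g_{ij} dx_i ∧ dx_j, the exterior derivative is
  d(omega) = sum_{i<j} d(g_{ij}) ∧ dx_i ∧ dx_j = sum_{i<j, k} (∂g_{ij}/∂x_k) dx_k ∧ dx_i ∧ dx_j.
Expand each term, using dx_k ∧ dx_i ∧ dx_j = sgn(permutation) dx_{(a)} ∧ dx_{(b)} ∧ dx_{(c)} with (a < b < c) sorted:
  d(2*w^2 - 3*x*z + y*z) includes (∂/∂z)(2*w^2 - 3*x*z + y*z) dz = (-3*x + y) dz, which multiplied by dx ∧ dy gives (-3*x + y) dx ∧ dy ∧ dz
  d(2*w^2 - 3*x*z + y*z) includes (∂/∂w)(2*w^2 - 3*x*z + y*z) dw = (4*w) dw, which multiplied by dx ∧ dy gives (4*w) dx ∧ dy ∧ dw
  d(w*x - w*z + 3*y*z) includes (∂/∂x)(w*x - w*z + 3*y*z) dx = (w) dx, which multiplied by dz ∧ dw gives (w) dx ∧ dz ∧ dw
  d(w*x - w*z + 3*y*z) includes (∂/∂y)(w*x - w*z + 3*y*z) dy = (3*z) dy, which multiplied by dz ∧ dw gives (3*z) dy ∧ dz ∧ dw
Collecting like 3-forms: d(omega) = (-3*x + y) dx ∧ dy ∧ dz + (4*w) dx ∧ dy ∧ dw + (w) dx ∧ dz ∧ dw + (3*z) dy ∧ dz ∧ dw.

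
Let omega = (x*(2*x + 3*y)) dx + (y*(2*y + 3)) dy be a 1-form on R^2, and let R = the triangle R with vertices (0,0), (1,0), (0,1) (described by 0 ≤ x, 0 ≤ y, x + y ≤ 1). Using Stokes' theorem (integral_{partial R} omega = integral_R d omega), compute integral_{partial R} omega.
integral_(partial R) omega = -1/2

Stokes: integral_partial_R omega = integral_R d omega with d omega = (∂Q/∂x - ∂P/∂y) dx ∧ dy.
  ∂Q/∂x = 0
  ∂P/∂y = 3*x
  integrand = ∂Q/∂x - ∂P/∂y = -3*x.
Integrating over R: integral_0^1 integral_0^{1-x} (-3*x) dy dx = -1/2.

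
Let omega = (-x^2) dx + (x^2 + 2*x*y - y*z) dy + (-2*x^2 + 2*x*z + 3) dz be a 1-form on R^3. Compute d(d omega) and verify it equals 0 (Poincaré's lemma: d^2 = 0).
d(d omega) = 0

Step 1: d omega = sum_{i<j} (∂f_j/∂x_i - ∂f_i/∂x_j) dx_i ∧ dx_j:
  coeff of dx ∧ dy: 2*x + 2*y
  coeff of dx ∧ dz: -4*x + 2*z
  coeff of dy ∧ dz: y
Step 2: Apply d again to each 2-form coefficient. The only possible 3-form in R^3 is dx ∧ dy ∧ dz, with coefficient
  ∂(coeff of dy∧dz)/∂x - ∂(coeff of dx∧dz)/∂y + ∂(coeff of dx∧dy)/∂z
  = ∂/∂x (y) - ∂/∂y (-4*x + 2*z) + ∂/∂z (2*x + 2*y).
Each of these terms simplifies to sums of mixed partials that cancel in pairs. The result is 0 (by equality of mixed partials for smooth functions — Schwarz / Clairaut).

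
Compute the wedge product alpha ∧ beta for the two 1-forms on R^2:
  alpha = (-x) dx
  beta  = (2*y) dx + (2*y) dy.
alpha ∧ beta = (-2*x*y) dx ∧ dy

Distribute the wedge, using dx_i ∧ dx_j = -dx_j ∧ dx_i and dx_i ∧ dx_i = 0. For each pair (i, j) with i < j, the coefficient of dx_i ∧ dx_j in alpha ∧ beta is (alpha_i * beta_j - alpha_j * beta_i). Collecting: alpha ∧ beta = (-2*x*y) dx ∧ dy.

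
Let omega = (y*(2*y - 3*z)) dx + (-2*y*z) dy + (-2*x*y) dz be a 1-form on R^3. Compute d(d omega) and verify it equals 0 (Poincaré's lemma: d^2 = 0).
d(d omega) = 0

Step 1: d omega = sum_{i<j} (∂f_j/∂x_i - ∂f_i/∂x_j) dx_i ∧ dx_j:
  coeff of dx ∧ dy: -4*y + 3*z
  coeff of dx ∧ dz: y
  coeff of dy ∧ dz: -2*x + 2*y
Step 2: Apply d again to each 2-form coefficient. The only possible 3-form in R^3 is dx ∧ dy ∧ dz, with coefficient
  ∂(coeff of dy∧dz)/∂x - ∂(coeff of dx∧dz)/∂y + ∂(coeff of dx∧dy)/∂z
  = ∂/∂x (-2*x + 2*y) - ∂/∂y (y) + ∂/∂z (-4*y + 3*z).
Each of these terms simplifies to sums of mixed partials that cancel in pairs. The result is 0 (by equality of mixed partials for smooth functions — Schwarz / Clairaut).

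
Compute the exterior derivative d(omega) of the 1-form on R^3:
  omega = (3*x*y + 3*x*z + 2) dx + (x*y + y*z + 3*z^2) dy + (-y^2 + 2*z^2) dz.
d(omega) = (-3*x + y) dx ∧ dy + (-3*x) dx ∧ dz + (-3*y - 6*z) dy ∧ dz

For a 1-form omega = sum_i f_i dx_i, the exterior derivative is
  d(omega) = sum_{i < j} (∂f_j/∂x_i - ∂f_i/∂x_j) dx_i ∧ dx_j.
  coefficient of dx ∧ dy: ∂f_2/∂x - ∂f_1/∂y = ∂(x*y + y*z + 3*z^2)/∂x - ∂(3*x*y + 3*x*z + 2)/∂y = -3*x + y
  coefficient of dx ∧ dz: ∂f_3/∂x - ∂f_1/∂z = ∂(-y^2 + 2*z^2)/∂x - ∂(3*x*y + 3*x*z + 2)/∂z = -3*x
  coefficient of dy ∧ dz: ∂f_3/∂y - ∂f_2/∂z = ∂(-y^2 + 2*z^2)/∂y - ∂(x*y + y*z + 3*z^2)/∂z = -3*y - 6*z
Assembling: d(omega) = (-3*x + y) dx ∧ dy + (-3*x) dx ∧ dz + (-3*y - 6*z) dy ∧ dz.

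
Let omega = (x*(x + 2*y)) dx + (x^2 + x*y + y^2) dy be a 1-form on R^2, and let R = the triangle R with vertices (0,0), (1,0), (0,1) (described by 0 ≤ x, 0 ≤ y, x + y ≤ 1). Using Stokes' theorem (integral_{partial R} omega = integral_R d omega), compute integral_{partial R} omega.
integral_(partial R) omega = 1/6

Stokes: integral_partial_R omega = integral_R d omega with d omega = (∂Q/∂x - ∂P/∂y) dx ∧ dy.
  ∂Q/∂x = 2*x + y
  ∂P/∂y = 2*x
  integrand = ∂Q/∂x - ∂P/∂y = y.
Integrating over R: integral_0^1 integral_0^{1-x} (y) dy dx = 1/6.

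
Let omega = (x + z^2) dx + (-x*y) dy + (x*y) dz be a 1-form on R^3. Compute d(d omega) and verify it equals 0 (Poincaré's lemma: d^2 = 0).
d(d omega) = 0

Step 1: d omega = sum_{i<j} (∂f_j/∂x_i - ∂f_i/∂x_j) dx_i ∧ dx_j:
  coeff of dx ∧ dy: -y
  coeff of dx ∧ dz: y - 2*z
  coeff of dy ∧ dz: x
Step 2: Apply d again to each 2-form coefficient. The only possible 3-form in R^3 is dx ∧ dy ∧ dz, with coefficient
  ∂(coeff of dy∧dz)/∂x - ∂(coeff of dx∧dz)/∂y + ∂(coeff of dx∧dy)/∂z
  = ∂/∂x (x) - ∂/∂y (y - 2*z) + ∂/∂z (-y).
Each of these terms simplifies to sums of mixed partials that cancel in pairs. The result is 0 (by equality of mixed partials for smooth functions — Schwarz / Clairaut).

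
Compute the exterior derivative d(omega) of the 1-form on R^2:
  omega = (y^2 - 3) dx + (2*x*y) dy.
d(omega) = 0

For a 1-form omega = sum_i f_i dx_i, the exterior derivative is
  d(omega) = sum_{i < j} (∂f_j/∂x_i - ∂f_i/∂x_j) dx_i ∧ dx_j.

Assembling: d(omega) = 0.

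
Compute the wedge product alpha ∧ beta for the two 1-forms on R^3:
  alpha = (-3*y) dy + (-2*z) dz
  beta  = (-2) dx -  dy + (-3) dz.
alpha ∧ beta = (-6*y) dx ∧ dy + (9*y - 2*z) dy ∧ dz + (-4*z) dx ∧ dz

Distribute the wedge, using dx_i ∧ dx_j = -dx_j ∧ dx_i and dx_i ∧ dx_i = 0. For each pair (i, j) with i < j, the coefficient of dx_i ∧ dx_j in alpha ∧ beta is (alpha_i * beta_j - alpha_j * beta_i). Collecting: alpha ∧ beta = (-6*y) dx ∧ dy + (9*y - 2*z) dy ∧ dz + (-4*z) dx ∧ dz.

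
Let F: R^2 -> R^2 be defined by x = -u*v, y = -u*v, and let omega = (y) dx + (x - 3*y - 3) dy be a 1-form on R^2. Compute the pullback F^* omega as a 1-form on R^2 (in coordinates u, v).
F^* omega = (v*(-u*v + 3)) du + (u*(-u*v + 3)) dv

Using F^*(f dg) = (f ∘ F) d(g ∘ F), substitute each coordinate x_i by F_i(u, v) in f_i, and replace dx_i by d F_i = (∂F_i/∂u) du + (∂F_i/∂v) dv.
  For the x component: f_1(F) = -u*v; d F_1 = (-v) du + (-u) dv
  For the y component: f_2(F) = 2*u*v - 3; d F_2 = (-v) du + (-u) dv
Combining and collecting du, dv coefficients:
  coeff of du: v*(-u*v + 3)
  coeff of dv: u*(-u*v + 3)
F^* omega = (v*(-u*v + 3)) du + (u*(-u*v + 3)) dv.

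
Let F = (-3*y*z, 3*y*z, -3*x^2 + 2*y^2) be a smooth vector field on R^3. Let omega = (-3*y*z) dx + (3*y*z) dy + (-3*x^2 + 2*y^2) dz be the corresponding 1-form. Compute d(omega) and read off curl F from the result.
d(omega) = (y) dy ∧ dz + (6*x - 3*y) dz ∧ dx + (3*z) dx ∧ dy; curl F = (y, 6*x - 3*y, 3*z)

d omega = sum_{i<j} (∂f_j/∂x_i - ∂f_i/∂x_j) dx_i ∧ dx_j. Under the identification (dy ∧ dz, dz ∧ dx, dx ∧ dy) ↔ (e_x, e_y, e_z), the coefficients are exactly the components of curl F. Compute:
  ∂R/∂y - ∂Q/∂z = (4*y) - (3*y) = y
  ∂P/∂z - ∂R/∂x = (-3*y) - (-6*x) = 6*x - 3*y
  ∂Q/∂x - ∂P/∂y = (0) - (-3*z) = 3*z.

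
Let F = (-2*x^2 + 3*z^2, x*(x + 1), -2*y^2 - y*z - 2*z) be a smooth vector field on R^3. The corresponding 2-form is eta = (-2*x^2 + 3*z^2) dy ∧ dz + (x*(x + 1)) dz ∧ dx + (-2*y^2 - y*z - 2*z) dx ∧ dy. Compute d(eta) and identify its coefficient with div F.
d(eta) = (-4*x - y - 2) dx ∧ dy ∧ dz; div F = -4*x - y - 2

For a 2-form in R^3 of the form above, applying d gives a 3-form with coefficient ∂P/∂x + ∂Q/∂y + ∂R/∂z:
  ∂P/∂x = -4*x
  ∂Q/∂y = 0
  ∂R/∂z = -y - 2
Sum = -4*x - y - 2, which is exactly div F.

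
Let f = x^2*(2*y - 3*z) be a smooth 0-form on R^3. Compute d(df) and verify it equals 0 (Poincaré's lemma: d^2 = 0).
d(df) = 0

Step 1: df = sum_i (∂f/∂x_i) dx_i = (2*x*(2*y - 3*z)) dx + (2*x^2) dy + (-3*x^2) dz.
Step 2: Apply d again. Using the 1-form formula, the coefficient of dx ∧ dy in d(df) is ∂^2 f/∂x ∂y - ∂^2 f/∂y ∂x = (4*x) - (4*x) = 0 (equality of mixed partials for smooth f).
Similarly for dx ∧ dz and dy ∧ dz — all coefficients vanish. So d(df) = 0.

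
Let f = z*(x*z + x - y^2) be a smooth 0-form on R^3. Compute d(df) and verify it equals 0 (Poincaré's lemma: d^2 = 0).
d(df) = 0

Step 1: df = sum_i (∂f/∂x_i) dx_i = (z*(z + 1)) dx + (-2*y*z) dy + (2*x*z + x - y^2) dz.
Step 2: Apply d again. Using the 1-form formula, the coefficient of dx ∧ dy in d(df) is ∂^2 f/∂x ∂y - ∂^2 f/∂y ∂x = (0) - (0) = 0 (equality of mixed partials for smooth f).
Similarly for dx ∧ dz and dy ∧ dz — all coefficients vanish. So d(df) = 0.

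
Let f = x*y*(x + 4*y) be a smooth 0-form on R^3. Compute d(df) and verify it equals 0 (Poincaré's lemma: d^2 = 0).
d(df) = 0

Step 1: df = sum_i (∂f/∂x_i) dx_i = (2*y*(x + 2*y)) dx + (x*(x + 8*y)) dy + (0) dz.
Step 2: Apply d again. Using the 1-form formula, the coefficient of dx ∧ dy in d(df) is ∂^2 f/∂x ∂y - ∂^2 f/∂y ∂x = (2*x + 8*y) - (2*x + 8*y) = 0 (equality of mixed partials for smooth f).
Similarly for dx ∧ dz and dy ∧ dz — all coefficients vanish. So d(df) = 0.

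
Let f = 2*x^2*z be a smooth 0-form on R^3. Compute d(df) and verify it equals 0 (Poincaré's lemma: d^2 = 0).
d(df) = 0

Step 1: df = sum_i (∂f/∂x_i) dx_i = (4*x*z) dx + (0) dy + (2*x^2) dz.
Step 2: Apply d again. Using the 1-form formula, the coefficient of dx ∧ dy in d(df) is ∂^2 f/∂x ∂y - ∂^2 f/∂y ∂x = (0) - (0) = 0 (equality of mixed partials for smooth f).
Similarly for dx ∧ dz and dy ∧ dz — all coefficients vanish. So d(df) = 0.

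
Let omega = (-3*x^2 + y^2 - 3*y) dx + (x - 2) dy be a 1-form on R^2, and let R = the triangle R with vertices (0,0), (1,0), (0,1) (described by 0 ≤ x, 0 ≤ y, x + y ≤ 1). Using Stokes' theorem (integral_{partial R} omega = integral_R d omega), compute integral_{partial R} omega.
integral_(partial R) omega = 5/3

Stokes: integral_partial_R omega = integral_R d omega with d omega = (∂Q/∂x - ∂P/∂y) dx ∧ dy.
  ∂Q/∂x = 1
  ∂P/∂y = 2*y - 3
  integrand = ∂Q/∂x - ∂P/∂y = 4 - 2*y.
Integrating over R: integral_0^1 integral_0^{1-x} (4 - 2*y) dy dx = 5/3.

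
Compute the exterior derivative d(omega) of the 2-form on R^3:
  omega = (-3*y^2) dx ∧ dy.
d(omega) = 0

For a 2-form omega = sum_{i<j} g_{ij} dx_i ∧ dx_j, the exterior derivative is
  d(omega) = sum_{i<j} d(g_{ij}) ∧ dx_i ∧ dx_j = sum_{i<j, k} (∂g_{ij}/∂x_k) dx_k ∧ dx_i ∧ dx_j.
Expand each term, using dx_k ∧ dx_i ∧ dx_j = sgn(permutation) dx_{(a)} ∧ dx_{(b)} ∧ dx_{(c)} with (a < b < c) sorted:

Collecting like 3-forms: d(omega) = 0.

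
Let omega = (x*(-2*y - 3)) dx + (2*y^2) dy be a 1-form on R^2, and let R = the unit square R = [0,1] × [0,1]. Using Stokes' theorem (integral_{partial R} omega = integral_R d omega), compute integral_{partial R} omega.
integral_(partial R) omega = 1

Stokes: integral_partial_R omega = integral_R d omega with d omega = (∂Q/∂x - ∂P/∂y) dx ∧ dy.
  ∂Q/∂x = 0
  ∂P/∂y = -2*x
  integrand = ∂Q/∂x - ∂P/∂y = 2*x.
Integrating over R: integral_0^1 integral_0^1 (2*x) dx dy = 1.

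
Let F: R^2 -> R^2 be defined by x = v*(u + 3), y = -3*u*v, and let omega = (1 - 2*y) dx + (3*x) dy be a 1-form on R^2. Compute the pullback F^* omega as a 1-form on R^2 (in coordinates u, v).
F^* omega = (v*(-3*u*v - 27*v + 1)) du + (-3*u^2*v - 9*u*v + u + 3) dv

Using F^*(f dg) = (f ∘ F) d(g ∘ F), substitute each coordinate x_i by F_i(u, v) in f_i, and replace dx_i by d F_i = (∂F_i/∂u) du + (∂F_i/∂v) dv.
  For the x component: f_1(F) = 6*u*v + 1; d F_1 = (v) du + (u + 3) dv
  For the y component: f_2(F) = 3*v*(u + 3); d F_2 = (-3*v) du + (-3*u) dv
Combining and collecting du, dv coefficients:
  coeff of du: v*(-3*u*v - 27*v + 1)
  coeff of dv: -3*u^2*v - 9*u*v + u + 3
F^* omega = (v*(-3*u*v - 27*v + 1)) du + (-3*u^2*v - 9*u*v + u + 3) dv.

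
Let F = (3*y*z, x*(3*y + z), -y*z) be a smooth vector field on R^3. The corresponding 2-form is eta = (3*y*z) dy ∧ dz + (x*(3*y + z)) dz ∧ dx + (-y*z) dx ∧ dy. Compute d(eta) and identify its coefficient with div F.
d(eta) = (3*x - y) dx ∧ dy ∧ dz; div F = 3*x - y

For a 2-form in R^3 of the form above, applying d gives a 3-form with coefficient ∂P/∂x + ∂Q/∂y + ∂R/∂z:
  ∂P/∂x = 0
  ∂Q/∂y = 3*x
  ∂R/∂z = -y
Sum = 3*x - y, which is exactly div F.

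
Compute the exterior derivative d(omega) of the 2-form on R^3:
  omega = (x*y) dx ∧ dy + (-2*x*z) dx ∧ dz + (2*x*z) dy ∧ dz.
d(omega) = (2*z) dx ∧ dy ∧ dz

For a 2-form omega = sum_{i<j} g_{ij} dx_i ∧ dx_j, the exterior derivative is
  d(omega) = sum_{i<j} d(g_{ij}) ∧ dx_i ∧ dx_j = sum_{i<j, k} (∂g_{ij}/∂x_k) dx_k ∧ dx_i ∧ dx_j.
Expand each term, using dx_k ∧ dx_i ∧ dx_j = sgn(permutation) dx_{(a)} ∧ dx_{(b)} ∧ dx_{(c)} with (a < b < c) sorted:
  d(2*x*z) includes (∂/∂x)(2*x*z) dx = (2*z) dx, which multiplied by dy ∧ dz gives (2*z) dx ∧ dy ∧ dz
Collecting like 3-forms: d(omega) = (2*z) dx ∧ dy ∧ dz.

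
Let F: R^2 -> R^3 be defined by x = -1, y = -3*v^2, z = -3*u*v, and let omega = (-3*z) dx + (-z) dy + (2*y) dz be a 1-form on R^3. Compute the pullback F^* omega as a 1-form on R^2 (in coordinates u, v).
F^* omega = (18*v^3) du

Using F^*(f dg) = (f ∘ F) d(g ∘ F), substitute each coordinate x_i by F_i(u, v) in f_i, and replace dx_i by d F_i = (∂F_i/∂u) du + (∂F_i/∂v) dv.
  For the x component: f_1(F) = 9*u*v; d F_1 = (0) du + (0) dv
  For the y component: f_2(F) = 3*u*v; d F_2 = (0) du + (-6*v) dv
  For the z component: f_3(F) = -6*v^2; d F_3 = (-3*v) du + (-3*u) dv
Combining and collecting du, dv coefficients:
  coeff of du: 18*v^3
  coeff of dv: 0
F^* omega = (18*v^3) du.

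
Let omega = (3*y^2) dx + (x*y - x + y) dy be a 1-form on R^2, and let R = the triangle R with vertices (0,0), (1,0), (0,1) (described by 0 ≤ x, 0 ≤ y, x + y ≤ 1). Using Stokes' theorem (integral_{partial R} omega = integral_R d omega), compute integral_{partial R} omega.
integral_(partial R) omega = -4/3

Stokes: integral_partial_R omega = integral_R d omega with d omega = (∂Q/∂x - ∂P/∂y) dx ∧ dy.
  ∂Q/∂x = y - 1
  ∂P/∂y = 6*y
  integrand = ∂Q/∂x - ∂P/∂y = -5*y - 1.
Integrating over R: integral_0^1 integral_0^{1-x} (-5*y - 1) dy dx = -4/3.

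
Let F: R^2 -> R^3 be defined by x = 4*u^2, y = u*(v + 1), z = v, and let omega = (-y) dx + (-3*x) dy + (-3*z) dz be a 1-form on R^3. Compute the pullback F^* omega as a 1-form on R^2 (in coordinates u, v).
F^* omega = (20*u^2*(-v - 1)) du + (-12*u^3 - 3*v) dv

Using F^*(f dg) = (f ∘ F) d(g ∘ F), substitute each coordinate x_i by F_i(u, v) in f_i, and replace dx_i by d F_i = (∂F_i/∂u) du + (∂F_i/∂v) dv.
  For the x component: f_1(F) = u*(-v - 1); d F_1 = (8*u) du + (0) dv
  For the y component: f_2(F) = -12*u^2; d F_2 = (v + 1) du + (u) dv
  For the z component: f_3(F) = -3*v; d F_3 = (0) du + (1) dv
Combining and collecting du, dv coefficients:
  coeff of du: 20*u^2*(-v - 1)
  coeff of dv: -12*u^3 - 3*v
F^* omega = (20*u^2*(-v - 1)) du + (-12*u^3 - 3*v) dv.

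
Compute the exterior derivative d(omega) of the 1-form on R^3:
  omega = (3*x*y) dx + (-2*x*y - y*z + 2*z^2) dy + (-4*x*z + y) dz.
d(omega) = (-3*x - 2*y) dx ∧ dy + (-4*z) dx ∧ dz + (y - 4*z + 1) dy ∧ dz

For a 1-form omega = sum_i f_i dx_i, the exterior derivative is
  d(omega) = sum_{i < j} (∂f_j/∂x_i - ∂f_i/∂x_j) dx_i ∧ dx_j.
  coefficient of dx ∧ dy: ∂f_2/∂x - ∂f_1/∂y = ∂(-2*x*y - y*z + 2*z^2)/∂x - ∂(3*x*y)/∂y = -3*x - 2*y
  coefficient of dx ∧ dz: ∂f_3/∂x - ∂f_1/∂z = ∂(-4*x*z + y)/∂x - ∂(3*x*y)/∂z = -4*z
  coefficient of dy ∧ dz: ∂f_3/∂y - ∂f_2/∂z = ∂(-4*x*z + y)/∂y - ∂(-2*x*y - y*z + 2*z^2)/∂z = y - 4*z + 1
Assembling: d(omega) = (-3*x - 2*y) dx ∧ dy + (-4*z) dx ∧ dz + (y - 4*z + 1) dy ∧ dz.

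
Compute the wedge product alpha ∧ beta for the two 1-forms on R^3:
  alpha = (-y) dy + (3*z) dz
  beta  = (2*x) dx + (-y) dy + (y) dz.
alpha ∧ beta = (2*x*y) dx ∧ dy + (y*(-y + 3*z)) dy ∧ dz + (-6*x*z) dx ∧ dz

Distribute the wedge, using dx_i ∧ dx_j = -dx_j ∧ dx_i and dx_i ∧ dx_i = 0. For each pair (i, j) with i < j, the coefficient of dx_i ∧ dx_j in alpha ∧ beta is (alpha_i * beta_j - alpha_j * beta_i). Collecting: alpha ∧ beta = (2*x*y) dx ∧ dy + (y*(-y + 3*z)) dy ∧ dz + (-6*x*z) dx ∧ dz.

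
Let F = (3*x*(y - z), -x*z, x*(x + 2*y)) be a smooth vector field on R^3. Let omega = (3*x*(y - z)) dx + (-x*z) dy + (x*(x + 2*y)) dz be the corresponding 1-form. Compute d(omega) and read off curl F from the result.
d(omega) = (3*x) dy ∧ dz + (-5*x - 2*y) dz ∧ dx + (-3*x - z) dx ∧ dy; curl F = (3*x, -5*x - 2*y, -3*x - z)

d omega = sum_{i<j} (∂f_j/∂x_i - ∂f_i/∂x_j) dx_i ∧ dx_j. Under the identification (dy ∧ dz, dz ∧ dx, dx ∧ dy) ↔ (e_x, e_y, e_z), the coefficients are exactly the components of curl F. Compute:
  ∂R/∂y - ∂Q/∂z = (2*x) - (-x) = 3*x
  ∂P/∂z - ∂R/∂x = (-3*x) - (2*x + 2*y) = -5*x - 2*y
  ∂Q/∂x - ∂P/∂y = (-z) - (3*x) = -3*x - z.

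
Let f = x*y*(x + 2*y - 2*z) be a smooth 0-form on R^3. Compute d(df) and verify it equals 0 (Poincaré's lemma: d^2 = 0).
d(df) = 0

Step 1: df = sum_i (∂f/∂x_i) dx_i = (2*y*(x + y - z)) dx + (x*(x + 4*y - 2*z)) dy + (-2*x*y) dz.
Step 2: Apply d again. Using the 1-form formula, the coefficient of dx ∧ dy in d(df) is ∂^2 f/∂x ∂y - ∂^2 f/∂y ∂x = (2*x + 4*y - 2*z) - (2*x + 4*y - 2*z) = 0 (equality of mixed partials for smooth f).
Similarly for dx ∧ dz and dy ∧ dz — all coefficients vanish. So d(df) = 0.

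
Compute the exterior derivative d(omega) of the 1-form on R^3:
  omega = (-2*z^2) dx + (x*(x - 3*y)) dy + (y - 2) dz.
d(omega) = (2*x - 3*y) dx ∧ dy + (4*z) dx ∧ dz + (1) dy ∧ dz

For a 1-form omega = sum_i f_i dx_i, the exterior derivative is
  d(omega) = sum_{i < j} (∂f_j/∂x_i - ∂f_i/∂x_j) dx_i ∧ dx_j.
  coefficient of dx ∧ dy: ∂f_2/∂x - ∂f_1/∂y = ∂(x*(x - 3*y))/∂x - ∂(-2*z^2)/∂y = 2*x - 3*y
  coefficient of dx ∧ dz: ∂f_3/∂x - ∂f_1/∂z = ∂(y - 2)/∂x - ∂(-2*z^2)/∂z = 4*z
  coefficient of dy ∧ dz: ∂f_3/∂y - ∂f_2/∂z = ∂(y - 2)/∂y - ∂(x*(x - 3*y))/∂z = 1
Assembling: d(omega) = (2*x - 3*y) dx ∧ dy + (4*z) dx ∧ dz + (1) dy ∧ dz.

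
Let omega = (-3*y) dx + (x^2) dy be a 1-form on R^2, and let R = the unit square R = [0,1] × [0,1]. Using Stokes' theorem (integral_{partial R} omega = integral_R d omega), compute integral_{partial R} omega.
integral_(partial R) omega = 4

Stokes: integral_partial_R omega = integral_R d omega with d omega = (∂Q/∂x - ∂P/∂y) dx ∧ dy.
  ∂Q/∂x = 2*x
  ∂P/∂y = -3
  integrand = ∂Q/∂x - ∂P/∂y = 2*x + 3.
Integrating over R: integral_0^1 integral_0^1 (2*x + 3) dx dy = 4.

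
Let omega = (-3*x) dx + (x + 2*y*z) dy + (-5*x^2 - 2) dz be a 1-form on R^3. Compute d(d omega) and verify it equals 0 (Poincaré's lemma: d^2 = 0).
d(d omega) = 0

Step 1: d omega = sum_{i<j} (∂f_j/∂x_i - ∂f_i/∂x_j) dx_i ∧ dx_j:
  coeff of dx ∧ dy: 1
  coeff of dx ∧ dz: -10*x
  coeff of dy ∧ dz: -2*y
Step 2: Apply d again to each 2-form coefficient. The only possible 3-form in R^3 is dx ∧ dy ∧ dz, with coefficient
  ∂(coeff of dy∧dz)/∂x - ∂(coeff of dx∧dz)/∂y + ∂(coeff of dx∧dy)/∂z
  = ∂/∂x (-2*y) - ∂/∂y (-10*x) + ∂/∂z (1).
Each of these terms simplifies to sums of mixed partials that cancel in pairs. The result is 0 (by equality of mixed partials for smooth functions — Schwarz / Clairaut).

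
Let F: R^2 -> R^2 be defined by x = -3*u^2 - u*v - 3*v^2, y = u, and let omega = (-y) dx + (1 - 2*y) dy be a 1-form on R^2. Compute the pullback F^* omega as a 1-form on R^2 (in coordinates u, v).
F^* omega = (6*u^2 + u*v - 2*u + 1) du + (u*(u + 6*v)) dv

Using F^*(f dg) = (f ∘ F) d(g ∘ F), substitute each coordinate x_i by F_i(u, v) in f_i, and replace dx_i by d F_i = (∂F_i/∂u) du + (∂F_i/∂v) dv.
  For the x component: f_1(F) = -u; d F_1 = (-6*u - v) du + (-u - 6*v) dv
  For the y component: f_2(F) = 1 - 2*u; d F_2 = (1) du + (0) dv
Combining and collecting du, dv coefficients:
  coeff of du: 6*u^2 + u*v - 2*u + 1
  coeff of dv: u*(u + 6*v)
F^* omega = (6*u^2 + u*v - 2*u + 1) du + (u*(u + 6*v)) dv.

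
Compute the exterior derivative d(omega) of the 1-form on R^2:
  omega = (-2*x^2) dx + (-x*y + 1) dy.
d(omega) = (-y) dx ∧ dy

For a 1-form omega = sum_i f_i dx_i, the exterior derivative is
  d(omega) = sum_{i < j} (∂f_j/∂x_i - ∂f_i/∂x_j) dx_i ∧ dx_j.
  coefficient of dx ∧ dy: ∂f_2/∂x - ∂f_1/∂y = ∂(-x*y + 1)/∂x - ∂(-2*x^2)/∂y = -y
Assembling: d(omega) = (-y) dx ∧ dy.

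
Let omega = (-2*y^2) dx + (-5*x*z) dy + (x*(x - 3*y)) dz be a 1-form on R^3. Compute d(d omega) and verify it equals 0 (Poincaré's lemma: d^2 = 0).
d(d omega) = 0

Step 1: d omega = sum_{i<j} (∂f_j/∂x_i - ∂f_i/∂x_j) dx_i ∧ dx_j:
  coeff of dx ∧ dy: 4*y - 5*z
  coeff of dx ∧ dz: 2*x - 3*y
  coeff of dy ∧ dz: 2*x
Step 2: Apply d again to each 2-form coefficient. The only possible 3-form in R^3 is dx ∧ dy ∧ dz, with coefficient
  ∂(coeff of dy∧dz)/∂x - ∂(coeff of dx∧dz)/∂y + ∂(coeff of dx∧dy)/∂z
  = ∂/∂x (2*x) - ∂/∂y (2*x - 3*y) + ∂/∂z (4*y - 5*z).
Each of these terms simplifies to sums of mixed partials that cancel in pairs. The result is 0 (by equality of mixed partials for smooth functions — Schwarz / Clairaut).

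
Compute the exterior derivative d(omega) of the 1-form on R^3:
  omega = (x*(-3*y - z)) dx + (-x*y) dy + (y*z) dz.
d(omega) = (3*x - y) dx ∧ dy + (x) dx ∧ dz + (z) dy ∧ dz

For a 1-form omega = sum_i f_i dx_i, the exterior derivative is
  d(omega) = sum_{i < j} (∂f_j/∂x_i - ∂f_i/∂x_j) dx_i ∧ dx_j.
  coefficient of dx ∧ dy: ∂f_2/∂x - ∂f_1/∂y = ∂(-x*y)/∂x - ∂(x*(-3*y - z))/∂y = 3*x - y
  coefficient of dx ∧ dz: ∂f_3/∂x - ∂f_1/∂z = ∂(y*z)/∂x - ∂(x*(-3*y - z))/∂z = x
  coefficient of dy ∧ dz: ∂f_3/∂y - ∂f_2/∂z = ∂(y*z)/∂y - ∂(-x*y)/∂z = z
Assembling: d(omega) = (3*x - y) dx ∧ dy + (x) dx ∧ dz + (z) dy ∧ dz.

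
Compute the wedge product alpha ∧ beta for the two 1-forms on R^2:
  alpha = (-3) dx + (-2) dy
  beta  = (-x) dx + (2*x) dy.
alpha ∧ beta = (-8*x) dx ∧ dy

Distribute the wedge, using dx_i ∧ dx_j = -dx_j ∧ dx_i and dx_i ∧ dx_i = 0. For each pair (i, j) with i < j, the coefficient of dx_i ∧ dx_j in alpha ∧ beta is (alpha_i * beta_j - alpha_j * beta_i). Collecting: alpha ∧ beta = (-8*x) dx ∧ dy.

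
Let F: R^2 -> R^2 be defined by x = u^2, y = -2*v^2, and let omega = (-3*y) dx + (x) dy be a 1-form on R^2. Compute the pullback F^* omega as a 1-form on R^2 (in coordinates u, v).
F^* omega = (12*u*v^2) du + (-4*u^2*v) dv

Using F^*(f dg) = (f ∘ F) d(g ∘ F), substitute each coordinate x_i by F_i(u, v) in f_i, and replace dx_i by d F_i = (∂F_i/∂u) du + (∂F_i/∂v) dv.
  For the x component: f_1(F) = 6*v^2; d F_1 = (2*u) du + (0) dv
  For the y component: f_2(F) = u^2; d F_2 = (0) du + (-4*v) dv
Combining and collecting du, dv coefficients:
  coeff of du: 12*u*v^2
  coeff of dv: -4*u^2*v
F^* omega = (12*u*v^2) du + (-4*u^2*v) dv.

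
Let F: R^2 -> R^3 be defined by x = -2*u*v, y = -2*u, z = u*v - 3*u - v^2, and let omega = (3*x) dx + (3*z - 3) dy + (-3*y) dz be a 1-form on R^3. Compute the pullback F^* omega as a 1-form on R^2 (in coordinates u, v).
F^* omega = (12*u*v^2 + 6*v^2 + 6) du + (6*u*(2*u*v + u - 2*v)) dv

Using F^*(f dg) = (f ∘ F) d(g ∘ F), substitute each coordinate x_i by F_i(u, v) in f_i, and replace dx_i by d F_i = (∂F_i/∂u) du + (∂F_i/∂v) dv.
  For the x component: f_1(F) = -6*u*v; d F_1 = (-2*v) du + (-2*u) dv
  For the y component: f_2(F) = 3*u*v - 9*u - 3*v^2 - 3; d F_2 = (-2) du + (0) dv
  For the z component: f_3(F) = 6*u; d F_3 = (v - 3) du + (u - 2*v) dv
Combining and collecting du, dv coefficients:
  coeff of du: 12*u*v^2 + 6*v^2 + 6
  coeff of dv: 6*u*(2*u*v + u - 2*v)
F^* omega = (12*u*v^2 + 6*v^2 + 6) du + (6*u*(2*u*v + u - 2*v)) dv.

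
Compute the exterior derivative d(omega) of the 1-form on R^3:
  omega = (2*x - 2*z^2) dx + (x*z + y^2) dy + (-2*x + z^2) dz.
d(omega) = (z) dx ∧ dy + (4*z - 2) dx ∧ dz + (-x) dy ∧ dz

For a 1-form omega = sum_i f_i dx_i, the exterior derivative is
  d(omega) = sum_{i < j} (∂f_j/∂x_i - ∂f_i/∂x_j) dx_i ∧ dx_j.
  coefficient of dx ∧ dy: ∂f_2/∂x - ∂f_1/∂y = ∂(x*z + y^2)/∂x - ∂(2*x - 2*z^2)/∂y = z
  coefficient of dx ∧ dz: ∂f_3/∂x - ∂f_1/∂z = ∂(-2*x + z^2)/∂x - ∂(2*x - 2*z^2)/∂z = 4*z - 2
  coefficient of dy ∧ dz: ∂f_3/∂y - ∂f_2/∂z = ∂(-2*x + z^2)/∂y - ∂(x*z + y^2)/∂z = -x
Assembling: d(omega) = (z) dx ∧ dy + (4*z - 2) dx ∧ dz + (-x) dy ∧ dz.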